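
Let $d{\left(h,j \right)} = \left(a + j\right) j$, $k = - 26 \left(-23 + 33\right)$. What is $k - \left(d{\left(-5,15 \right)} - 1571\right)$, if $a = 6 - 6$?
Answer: $1086$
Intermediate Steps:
$k = -260$ ($k = \left(-26\right) 10 = -260$)
$a = 0$ ($a = 6 - 6 = 0$)
$d{\left(h,j \right)} = j^{2}$ ($d{\left(h,j \right)} = \left(0 + j\right) j = j j = j^{2}$)
$k - \left(d{\left(-5,15 \right)} - 1571\right) = -260 - \left(15^{2} - 1571\right) = -260 - \left(225 - 1571\right) = -260 - -1346 = -260 + 1346 = 1086$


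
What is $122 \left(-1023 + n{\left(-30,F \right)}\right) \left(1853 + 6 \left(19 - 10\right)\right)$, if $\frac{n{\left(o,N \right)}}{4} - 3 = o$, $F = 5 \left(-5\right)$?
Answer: $-263131674$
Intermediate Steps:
$F = -25$
$n{\left(o,N \right)} = 12 + 4 o$
$122 \left(-1023 + n{\left(-30,F \right)}\right) \left(1853 + 6 \left(19 - 10\right)\right) = 122 \left(-1023 + \left(12 + 4 \left(-30\right)\right)\right) \left(1853 + 6 \left(19 - 10\right)\right) = 122 \left(-1023 + \left(12 - 120\right)\right) \left(1853 + 6 \cdot 9\right) = 122 \left(-1023 - 108\right) \left(1853 + 54\right) = 122 \left(\left(-1131\right) 1907\right) = 122 \left(-2156817\right) = -263131674$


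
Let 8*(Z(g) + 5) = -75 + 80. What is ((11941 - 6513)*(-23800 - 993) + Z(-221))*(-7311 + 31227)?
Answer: -6437058765393/2 ≈ -3.2185e+12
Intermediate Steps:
Z(g) = -35/8 (Z(g) = -5 + (-75 + 80)/8 = -5 + (1/8)*5 = -5 + 5/8 = -35/8)
((11941 - 6513)*(-23800 - 993) + Z(-221))*(-7311 + 31227) = ((11941 - 6513)*(-23800 - 993) - 35/8)*(-7311 + 31227) = (5428*(-24793) - 35/8)*23916 = (-134576404 - 35/8)*23916 = -1076611267/8*23916 = -6437058765393/2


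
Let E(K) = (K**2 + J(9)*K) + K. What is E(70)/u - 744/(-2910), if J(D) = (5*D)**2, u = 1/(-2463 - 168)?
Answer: -187219855076/485 ≈ -3.8602e+8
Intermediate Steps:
u = -1/2631 (u = 1/(-2631) = -1/2631 ≈ -0.00038008)
J(D) = 25*D**2
E(K) = K**2 + 2026*K (E(K) = (K**2 + (25*9**2)*K) + K = (K**2 + (25*81)*K) + K = (K**2 + 2025*K) + K = K**2 + 2026*K)
E(70)/u - 744/(-2910) = (70*(2026 + 70))/(-1/2631) - 744/(-2910) = (70*2096)*(-2631) - 744*(-1/2910) = 146720*(-2631) + 124/485 = -386020320 + 124/485 = -187219855076/485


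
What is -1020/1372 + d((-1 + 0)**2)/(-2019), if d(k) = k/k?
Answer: -515188/692517 ≈ -0.74394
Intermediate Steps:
d(k) = 1
-1020/1372 + d((-1 + 0)**2)/(-2019) = -1020/1372 + 1/(-2019) = -1020*1/1372 + 1*(-1/2019) = -255/343 - 1/2019 = -515188/692517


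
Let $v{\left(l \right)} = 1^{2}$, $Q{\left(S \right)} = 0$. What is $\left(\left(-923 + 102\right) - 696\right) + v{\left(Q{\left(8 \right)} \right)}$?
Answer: $-1516$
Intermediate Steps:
$v{\left(l \right)} = 1$
$\left(\left(-923 + 102\right) - 696\right) + v{\left(Q{\left(8 \right)} \right)} = \left(\left(-923 + 102\right) - 696\right) + 1 = \left(-821 - 696\right) + 1 = -1517 + 1 = -1516$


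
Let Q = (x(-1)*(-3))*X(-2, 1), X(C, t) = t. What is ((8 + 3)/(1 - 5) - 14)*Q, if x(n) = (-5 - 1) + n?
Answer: -1407/4 ≈ -351.75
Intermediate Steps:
x(n) = -6 + n
Q = 21 (Q = ((-6 - 1)*(-3))*1 = -7*(-3)*1 = 21*1 = 21)
((8 + 3)/(1 - 5) - 14)*Q = ((8 + 3)/(1 - 5) - 14)*21 = (11/(-4) - 14)*21 = (11*(-¼) - 14)*21 = (-11/4 - 14)*21 = -67/4*21 = -1407/4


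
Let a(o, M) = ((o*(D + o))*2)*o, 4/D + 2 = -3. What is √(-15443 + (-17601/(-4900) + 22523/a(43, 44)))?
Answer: I*√6227654130126321/635110 ≈ 124.25*I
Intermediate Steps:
D = -⅘ (D = 4/(-2 - 3) = 4/(-5) = 4*(-⅕) = -⅘ ≈ -0.80000)
a(o, M) = 2*o²*(-⅘ + o) (a(o, M) = ((o*(-⅘ + o))*2)*o = (2*o*(-⅘ + o))*o = 2*o²*(-⅘ + o))
√(-15443 + (-17601/(-4900) + 22523/a(43, 44))) = √(-15443 + (-17601/(-4900) + 22523/((43²*(-8/5 + 2*43))))) = √(-15443 + (-17601*(-1/4900) + 22523/((1849*(-8/5 + 86))))) = √(-15443 + (17601/4900 + 22523/((1849*(422/5))))) = √(-15443 + (17601/4900 + 22523/(780278/5))) = √(-15443 + (17601/4900 + 22523*(5/780278))) = √(-15443 + (17601/4900 + 112615/780278)) = √(-15443 + 7142743289/1911681100) = √(-29514948484011/1911681100) = I*√6227654130126321/635110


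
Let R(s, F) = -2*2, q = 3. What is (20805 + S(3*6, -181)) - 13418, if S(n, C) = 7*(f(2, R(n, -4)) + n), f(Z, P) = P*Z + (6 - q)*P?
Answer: 7373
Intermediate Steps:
R(s, F) = -4
f(Z, P) = 3*P + P*Z (f(Z, P) = P*Z + (6 - 1*3)*P = P*Z + (6 - 3)*P = P*Z + 3*P = 3*P + P*Z)
S(n, C) = -140 + 7*n (S(n, C) = 7*(-4*(3 + 2) + n) = 7*(-4*5 + n) = 7*(-20 + n) = -140 + 7*n)
(20805 + S(3*6, -181)) - 13418 = (20805 + (-140 + 7*(3*6))) - 13418 = (20805 + (-140 + 7*18)) - 13418 = (20805 + (-140 + 126)) - 13418 = (20805 - 14) - 13418 = 20791 - 13418 = 7373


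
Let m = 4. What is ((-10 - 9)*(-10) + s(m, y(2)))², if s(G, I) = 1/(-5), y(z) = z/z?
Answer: 900601/25 ≈ 36024.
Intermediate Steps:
y(z) = 1
s(G, I) = -⅕
((-10 - 9)*(-10) + s(m, y(2)))² = ((-10 - 9)*(-10) - ⅕)² = (-19*(-10) - ⅕)² = (190 - ⅕)² = (949/5)² = 900601/25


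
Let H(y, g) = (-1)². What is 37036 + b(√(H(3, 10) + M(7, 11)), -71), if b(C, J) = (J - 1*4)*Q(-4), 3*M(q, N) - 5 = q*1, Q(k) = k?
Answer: 37336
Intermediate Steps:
M(q, N) = 5/3 + q/3 (M(q, N) = 5/3 + (q*1)/3 = 5/3 + q/3)
H(y, g) = 1
b(C, J) = 16 - 4*J (b(C, J) = (J - 1*4)*(-4) = (J - 4)*(-4) = (-4 + J)*(-4) = 16 - 4*J)
37036 + b(√(H(3, 10) + M(7, 11)), -71) = 37036 + (16 - 4*(-71)) = 37036 + (16 + 284) = 37036 + 300 = 37336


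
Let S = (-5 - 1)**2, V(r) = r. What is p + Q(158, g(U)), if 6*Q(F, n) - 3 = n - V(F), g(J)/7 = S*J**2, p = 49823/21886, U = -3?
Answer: 11636014/32829 ≈ 354.44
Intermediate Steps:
S = 36 (S = (-6)**2 = 36)
p = 49823/21886 (p = 49823*(1/21886) = 49823/21886 ≈ 2.2765)
g(J) = 252*J**2 (g(J) = 7*(36*J**2) = 252*J**2)
Q(F, n) = 1/2 - F/6 + n/6 (Q(F, n) = 1/2 + (n - F)/6 = 1/2 + (-F/6 + n/6) = 1/2 - F/6 + n/6)
p + Q(158, g(U)) = 49823/21886 + (1/2 - 1/6*158 + (252*(-3)**2)/6) = 49823/21886 + (1/2 - 79/3 + (252*9)/6) = 49823/21886 + (1/2 - 79/3 + (1/6)*2268) = 49823/21886 + (1/2 - 79/3 + 378) = 49823/21886 + 2113/6 = 11636014/32829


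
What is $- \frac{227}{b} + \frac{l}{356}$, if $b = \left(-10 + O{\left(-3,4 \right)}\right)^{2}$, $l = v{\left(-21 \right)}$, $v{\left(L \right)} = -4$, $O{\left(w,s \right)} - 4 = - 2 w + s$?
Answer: $- \frac{20219}{1424} \approx -14.199$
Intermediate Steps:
$O{\left(w,s \right)} = 4 + s - 2 w$ ($O{\left(w,s \right)} = 4 + \left(- 2 w + s\right) = 4 + \left(s - 2 w\right) = 4 + s - 2 w$)
$l = -4$
$b = 16$ ($b = \left(-10 + \left(4 + 4 - -6\right)\right)^{2} = \left(-10 + \left(4 + 4 + 6\right)\right)^{2} = \left(-10 + 14\right)^{2} = 4^{2} = 16$)
$- \frac{227}{b} + \frac{l}{356} = - \frac{227}{16} - \frac{4}{356} = \left(-227\right) \frac{1}{16} - \frac{1}{89} = - \frac{227}{16} - \frac{1}{89} = - \frac{20219}{1424}$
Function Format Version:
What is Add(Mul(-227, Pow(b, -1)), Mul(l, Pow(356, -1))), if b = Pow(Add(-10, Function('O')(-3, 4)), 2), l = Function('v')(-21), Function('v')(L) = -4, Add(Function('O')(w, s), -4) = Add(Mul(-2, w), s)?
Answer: Rational(-20219, 1424) ≈ -14.199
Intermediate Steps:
Function('O')(w, s) = Add(4, s, Mul(-2, w)) (Function('O')(w, s) = Add(4, Add(Mul(-2, w), s)) = Add(4, Add(s, Mul(-2, w))) = Add(4, s, Mul(-2, w)))
l = -4
b = 16 (b = Pow(Add(-10, Add(4, 4, Mul(-2, -3))), 2) = Pow(Add(-10, Add(4, 4, 6)), 2) = Pow(Add(-10, 14), 2) = Pow(4, 2) = 16)
Add(Mul(-227, Pow(b, -1)), Mul(l, Pow(356, -1))) = Add(Mul(-227, Pow(16, -1)), Mul(-4, Pow(356, -1))) = Add(Mul(-227, Rational(1, 16)), Mul(-4, Rational(1, 356))) = Add(Rational(-227, 16), Rational(-1, 89)) = Rational(-20219, 1424)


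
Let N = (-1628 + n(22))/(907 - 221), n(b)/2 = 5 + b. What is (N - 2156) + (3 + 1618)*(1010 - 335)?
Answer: 374561730/343 ≈ 1.0920e+6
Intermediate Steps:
n(b) = 10 + 2*b (n(b) = 2*(5 + b) = 10 + 2*b)
N = -787/343 (N = (-1628 + (10 + 2*22))/(907 - 221) = (-1628 + (10 + 44))/686 = (-1628 + 54)*(1/686) = -1574*1/686 = -787/343 ≈ -2.2945)
(N - 2156) + (3 + 1618)*(1010 - 335) = (-787/343 - 2156) + (3 + 1618)*(1010 - 335) = -740295/343 + 1621*675 = -740295/343 + 1094175 = 374561730/343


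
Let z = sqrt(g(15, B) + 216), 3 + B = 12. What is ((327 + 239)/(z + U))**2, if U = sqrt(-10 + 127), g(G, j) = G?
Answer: 9290324/1083 - 160178*sqrt(3003)/1083 ≈ 473.34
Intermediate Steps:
B = 9 (B = -3 + 12 = 9)
z = sqrt(231) (z = sqrt(15 + 216) = sqrt(231) ≈ 15.199)
U = 3*sqrt(13) (U = sqrt(117) = 3*sqrt(13) ≈ 10.817)
((327 + 239)/(z + U))**2 = ((327 + 239)/(sqrt(231) + 3*sqrt(13)))**2 = (566/(sqrt(231) + 3*sqrt(13)))**2 = 320356/(sqrt(231) + 3*sqrt(13))**2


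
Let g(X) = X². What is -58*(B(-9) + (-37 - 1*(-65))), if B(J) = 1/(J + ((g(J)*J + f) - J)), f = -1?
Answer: -592731/365 ≈ -1623.9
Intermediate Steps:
B(J) = 1/(-1 + J³) (B(J) = 1/(J + ((J²*J - 1) - J)) = 1/(J + ((J³ - 1) - J)) = 1/(J + ((-1 + J³) - J)) = 1/(J + (-1 + J³ - J)) = 1/(-1 + J³))
-58*(B(-9) + (-37 - 1*(-65))) = -58*(1/(-1 + (-9)³) + (-37 - 1*(-65))) = -58*(1/(-1 - 729) + (-37 + 65)) = -58*(1/(-730) + 28) = -58*(-1/730 + 28) = -58*20439/730 = -592731/365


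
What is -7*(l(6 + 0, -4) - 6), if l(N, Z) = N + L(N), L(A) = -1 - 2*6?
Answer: 91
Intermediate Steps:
L(A) = -13 (L(A) = -1 - 12 = -13)
l(N, Z) = -13 + N (l(N, Z) = N - 13 = -13 + N)
-7*(l(6 + 0, -4) - 6) = -7*((-13 + (6 + 0)) - 6) = -7*((-13 + 6) - 6) = -7*(-7 - 6) = -7*(-13) = 91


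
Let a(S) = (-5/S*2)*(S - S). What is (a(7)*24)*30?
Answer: 0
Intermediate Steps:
a(S) = 0 (a(S) = -10/S*0 = 0)
(a(7)*24)*30 = (0*24)*30 = 0*30 = 0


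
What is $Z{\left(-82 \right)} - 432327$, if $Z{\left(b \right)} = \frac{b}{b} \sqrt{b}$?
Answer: $-432327 + i \sqrt{82} \approx -4.3233 \cdot 10^{5} + 9.0554 i$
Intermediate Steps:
$Z{\left(b \right)} = \sqrt{b}$ ($Z{\left(b \right)} = 1 \sqrt{b} = \sqrt{b}$)
$Z{\left(-82 \right)} - 432327 = \sqrt{-82} - 432327 = i \sqrt{82} - 432327 = -432327 + i \sqrt{82}$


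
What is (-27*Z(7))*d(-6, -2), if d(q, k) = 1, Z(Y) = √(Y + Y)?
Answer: -27*√14 ≈ -101.02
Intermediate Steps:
Z(Y) = √2*√Y (Z(Y) = √(2*Y) = √2*√Y)
(-27*Z(7))*d(-6, -2) = -27*√2*√7*1 = -27*√14*1 = -27*√14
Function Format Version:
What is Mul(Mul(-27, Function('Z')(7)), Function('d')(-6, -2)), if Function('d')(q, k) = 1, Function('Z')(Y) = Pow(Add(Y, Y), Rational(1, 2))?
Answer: Mul(-27, Pow(14, Rational(1, 2))) ≈ -101.02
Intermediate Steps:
Function('Z')(Y) = Mul(Pow(2, Rational(1, 2)), Pow(Y, Rational(1, 2))) (Function('Z')(Y) = Pow(Mul(2, Y), Rational(1, 2)) = Mul(Pow(2, Rational(1, 2)), Pow(Y, Rational(1, 2))))
Mul(Mul(-27, Function('Z')(7)), Function('d')(-6, -2)) = Mul(Mul(-27, Mul(Pow(2, Rational(1, 2)), Pow(7, Rational(1, 2)))), 1) = Mul(Mul(-27, Pow(14, Rational(1, 2))), 1) = Mul(-27, Pow(14, Rational(1, 2)))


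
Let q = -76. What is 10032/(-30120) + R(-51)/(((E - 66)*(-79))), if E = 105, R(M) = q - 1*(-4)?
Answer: -399166/1288885 ≈ -0.30970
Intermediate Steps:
R(M) = -72 (R(M) = -76 - 1*(-4) = -76 + 4 = -72)
10032/(-30120) + R(-51)/(((E - 66)*(-79))) = 10032/(-30120) - 72*(-1/(79*(105 - 66))) = 10032*(-1/30120) - 72/(39*(-79)) = -418/1255 - 72/(-3081) = -418/1255 - 72*(-1/3081) = -418/1255 + 24/1027 = -399166/1288885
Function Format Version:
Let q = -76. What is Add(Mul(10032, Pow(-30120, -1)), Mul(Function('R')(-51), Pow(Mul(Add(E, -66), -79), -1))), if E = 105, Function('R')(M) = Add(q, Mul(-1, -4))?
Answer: Rational(-399166, 1288885) ≈ -0.30970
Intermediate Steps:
Function('R')(M) = -72 (Function('R')(M) = Add(-76, Mul(-1, -4)) = Add(-76, 4) = -72)
Add(Mul(10032, Pow(-30120, -1)), Mul(Function('R')(-51), Pow(Mul(Add(E, -66), -79), -1))) = Add(Mul(10032, Pow(-30120, -1)), Mul(-72, Pow(Mul(Add(105, -66), -79), -1))) = Add(Mul(10032, Rational(-1, 30120)), Mul(-72, Pow(Mul(39, -79), -1))) = Add(Rational(-418, 1255), Mul(-72, Pow(-3081, -1))) = Add(Rational(-418, 1255), Mul(-72, Rational(-1, 3081))) = Add(Rational(-418, 1255), Rational(24, 1027)) = Rational(-399166, 1288885)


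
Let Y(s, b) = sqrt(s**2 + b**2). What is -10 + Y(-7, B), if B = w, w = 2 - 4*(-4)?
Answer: -10 + sqrt(373) ≈ 9.3132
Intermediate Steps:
w = 18 (w = 2 + 16 = 18)
B = 18
Y(s, b) = sqrt(b**2 + s**2)
-10 + Y(-7, B) = -10 + sqrt(18**2 + (-7)**2) = -10 + sqrt(324 + 49) = -10 + sqrt(373)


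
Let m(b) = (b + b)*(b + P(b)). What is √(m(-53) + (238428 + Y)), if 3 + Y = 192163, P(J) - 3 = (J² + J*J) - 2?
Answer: 36*I*√123 ≈ 399.26*I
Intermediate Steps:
P(J) = 1 + 2*J² (P(J) = 3 + ((J² + J*J) - 2) = 3 + ((J² + J²) - 2) = 3 + (2*J² - 2) = 3 + (-2 + 2*J²) = 1 + 2*J²)
m(b) = 2*b*(1 + b + 2*b²) (m(b) = (b + b)*(b + (1 + 2*b²)) = (2*b)*(1 + b + 2*b²) = 2*b*(1 + b + 2*b²))
Y = 192160 (Y = -3 + 192163 = 192160)
√(m(-53) + (238428 + Y)) = √(2*(-53)*(1 - 53 + 2*(-53)²) + (238428 + 192160)) = √(2*(-53)*(1 - 53 + 2*2809) + 430588) = √(2*(-53)*(1 - 53 + 5618) + 430588) = √(2*(-53)*5566 + 430588) = √(-589996 + 430588) = √(-159408) = 36*I*√123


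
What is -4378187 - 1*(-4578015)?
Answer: 199828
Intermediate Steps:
-4378187 - 1*(-4578015) = -4378187 + 4578015 = 199828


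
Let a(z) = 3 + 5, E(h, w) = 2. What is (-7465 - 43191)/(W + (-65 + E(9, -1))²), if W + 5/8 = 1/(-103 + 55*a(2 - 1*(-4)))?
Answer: -136568576/10698747 ≈ -12.765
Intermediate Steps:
a(z) = 8
W = -1677/2696 (W = -5/8 + 1/(-103 + 55*8) = -5/8 + 1/(-103 + 440) = -5/8 + 1/337 = -1677/2696 ≈ -0.62203)
(-7465 - 43191)/(W + (-65 + E(9, -1))²) = (-7465 - 43191)/(-1677/2696 + (-65 + 2)²) = -50656/(-1677/2696 + (-63)²) = -50656/(-1677/2696 + 3969) = -50656/10698747/2696 = -50656*2696/10698747 = -136568576/10698747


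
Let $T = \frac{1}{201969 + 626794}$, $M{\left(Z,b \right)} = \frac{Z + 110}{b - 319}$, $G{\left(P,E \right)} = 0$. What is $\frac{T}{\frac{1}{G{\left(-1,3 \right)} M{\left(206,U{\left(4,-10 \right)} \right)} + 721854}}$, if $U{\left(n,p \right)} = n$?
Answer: $\frac{721854}{828763} \approx 0.871$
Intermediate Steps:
$M{\left(Z,b \right)} = \frac{110 + Z}{-319 + b}$
$T = \frac{1}{828763} \approx 1.2066 \cdot 10^{-6}$
$\frac{T}{\frac{1}{G{\left(-1,3 \right)} M{\left(206,U{\left(4,-10 \right)} \right)} + 721854}} = \frac{1}{828763 \frac{1}{0 \frac{110 + 206}{-319 + 4} + 721854}} = \frac{1}{828763 \frac{1}{0 \frac{1}{-315} \cdot 316 + 721854}} = \frac{1}{828763 \frac{1}{0 \left(\left(- \frac{1}{315}\right) 316\right) + 721854}} = \frac{1}{828763 \frac{1}{0 \left(- \frac{316}{315}\right) + 721854}} = \frac{1}{828763 \frac{1}{0 + 721854}} = \frac{1}{828763 \cdot \frac{1}{721854}} = \frac{\frac{1}{\frac{1}{721854}}}{828763} = \frac{1}{828763} \cdot 721854 = \frac{721854}{828763}$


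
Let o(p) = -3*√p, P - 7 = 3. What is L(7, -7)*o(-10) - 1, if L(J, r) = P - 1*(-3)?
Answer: -1 - 39*I*√10 ≈ -1.0 - 123.33*I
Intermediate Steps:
P = 10 (P = 7 + 3 = 10)
L(J, r) = 13 (L(J, r) = 10 - 1*(-3) = 10 + 3 = 13)
L(7, -7)*o(-10) - 1 = 13*(-3*I*√10) - 1 = -39*I*√10 - 1 = -1 - 39*I*√10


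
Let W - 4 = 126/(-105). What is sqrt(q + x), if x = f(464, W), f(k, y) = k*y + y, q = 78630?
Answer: 2*sqrt(19983) ≈ 282.72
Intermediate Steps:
W = 14/5 (W = 4 + 126/(-105) = 4 + 126*(-1/105) = 4 - 6/5 = 14/5 ≈ 2.8000)
f(k, y) = y + k*y
x = 1302 (x = 14*(1 + 464)/5 = (14/5)*465 = 1302)
sqrt(q + x) = sqrt(78630 + 1302) = sqrt(79932) = 2*sqrt(19983)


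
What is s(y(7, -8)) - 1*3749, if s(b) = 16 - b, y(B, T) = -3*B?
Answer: -3712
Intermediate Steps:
s(y(7, -8)) - 1*3749 = (16 - (-3)*7) - 1*3749 = (16 - 1*(-21)) - 3749 = (16 + 21) - 3749 = 37 - 3749 = -3712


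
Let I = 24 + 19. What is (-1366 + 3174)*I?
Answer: 77744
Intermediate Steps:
I = 43
(-1366 + 3174)*I = (-1366 + 3174)*43 = 1808*43 = 77744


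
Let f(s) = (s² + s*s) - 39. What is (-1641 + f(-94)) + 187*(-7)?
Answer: 14683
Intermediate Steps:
f(s) = -39 + 2*s² (f(s) = (s² + s²) - 39 = 2*s² - 39 = -39 + 2*s²)
(-1641 + f(-94)) + 187*(-7) = (-1641 + (-39 + 2*(-94)²)) + 187*(-7) = (-1641 + (-39 + 2*8836)) - 1309 = (-1641 + (-39 + 17672)) - 1309 = (-1641 + 17633) - 1309 = 15992 - 1309 = 14683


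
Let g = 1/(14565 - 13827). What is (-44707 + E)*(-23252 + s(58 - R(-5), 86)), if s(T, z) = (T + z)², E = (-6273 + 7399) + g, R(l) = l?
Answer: 33803078627/738 ≈ 4.5804e+7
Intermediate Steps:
g = 1/738 ≈ 0.0013550
E = 830989/738 (E = (-6273 + 7399) + 1/738 = 1126 + 1/738 = 830989/738 ≈ 1126.0)
(-44707 + E)*(-23252 + s(58 - R(-5), 86)) = (-44707 + 830989/738)*(-23252 + ((58 - 1*(-5)) + 86)²) = -32162777*(-23252 + ((58 + 5) + 86)²)/738 = -32162777*(-23252 + (63 + 86)²)/738 = -32162777*(-23252 + 149²)/738 = -32162777*(-23252 + 22201)/738 = -32162777/738*(-1051) = 33803078627/738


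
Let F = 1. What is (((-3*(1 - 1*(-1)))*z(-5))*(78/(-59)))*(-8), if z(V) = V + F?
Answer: 14976/59 ≈ 253.83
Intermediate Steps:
z(V) = 1 + V (z(V) = V + 1 = 1 + V)
(((-3*(1 - 1*(-1)))*z(-5))*(78/(-59)))*(-8) = (((-3*(1 - 1*(-1)))*(1 - 5))*(78/(-59)))*(-8) = ((-3*(1 + 1)*(-4))*(78*(-1/59)))*(-8) = ((-3*2*(-4))*(-78/59))*(-8) = (-6*(-4)*(-78/59))*(-8) = (24*(-78/59))*(-8) = -1872/59*(-8) = 14976/59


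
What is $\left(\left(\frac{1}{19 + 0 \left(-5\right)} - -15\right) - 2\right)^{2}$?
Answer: $\frac{61504}{361} \approx 170.37$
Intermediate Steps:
$\left(\left(\frac{1}{19 + 0 \left(-5\right)} - -15\right) - 2\right)^{2} = \left(\left(\frac{1}{19 + 0} + 15\right) - 2\right)^{2} = \left(\left(\frac{1}{19} + 15\right) - 2\right)^{2} = \left(\frac{286}{19} - 2\right)^{2} = \left(\frac{248}{19}\right)^{2} = \frac{61504}{361}$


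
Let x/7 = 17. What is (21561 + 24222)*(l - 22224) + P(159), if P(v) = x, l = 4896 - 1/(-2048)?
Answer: -1624735094057/2048 ≈ -7.9333e+8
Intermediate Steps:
x = 119 (x = 7*17 = 119)
l = 10027009/2048 (l = 4896 - 1*(-1/2048) = 4896 + 1/2048 = 10027009/2048 ≈ 4896.0)
P(v) = 119
(21561 + 24222)*(l - 22224) + P(159) = (21561 + 24222)*(10027009/2048 - 22224) + 119 = 45783*(-35487743/2048) + 119 = -1624735337769/2048 + 119 = -1624735094057/2048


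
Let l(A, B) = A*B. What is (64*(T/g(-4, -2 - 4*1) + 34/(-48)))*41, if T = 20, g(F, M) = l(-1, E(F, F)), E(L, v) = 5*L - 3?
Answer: 29192/69 ≈ 423.07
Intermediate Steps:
E(L, v) = -3 + 5*L
g(F, M) = 3 - 5*F (g(F, M) = -(-3 + 5*F) = 3 - 5*F)
(64*(T/g(-4, -2 - 4*1) + 34/(-48)))*41 = (64*(20/(3 - 5*(-4)) + 34/(-48)))*41 = (64*(20/(3 + 20) + 34*(-1/48)))*41 = (64*(20/23 - 17/24))*41 = (64*(89/552))*41 = (712/69)*41 = 29192/69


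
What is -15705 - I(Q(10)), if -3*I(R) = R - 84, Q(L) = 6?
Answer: -15731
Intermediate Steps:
I(R) = 28 - R/3 (I(R) = -(R - 84)/3 = -(-84 + R)/3 = 28 - R/3)
-15705 - I(Q(10)) = -15705 - (28 - ⅓*6) = -15705 - (28 - 2) = -15705 - 1*26 = -15705 - 26 = -15731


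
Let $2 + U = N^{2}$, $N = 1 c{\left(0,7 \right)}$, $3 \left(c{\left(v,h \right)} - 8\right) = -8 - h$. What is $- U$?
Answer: $-7$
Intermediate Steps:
$c{\left(v,h \right)} = \frac{16}{3} - \frac{h}{3}$ ($c{\left(v,h \right)} = 8 + \frac{-8 - h}{3} = 8 - \left(\frac{8}{3} + \frac{h}{3}\right) = \frac{16}{3} - \frac{h}{3}$)
$N = 3$ ($N = 1 \left(\frac{16}{3} - \frac{7}{3}\right) = 1 \cdot 3 = 3$)
$U = 7$ ($U = -2 + 3^{2} = -2 + 9 = 7$)
$- U = \left(-1\right) 7 = -7$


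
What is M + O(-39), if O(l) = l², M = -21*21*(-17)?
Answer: 9018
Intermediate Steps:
M = 7497 (M = -441*(-17) = 7497)
M + O(-39) = 7497 + (-39)² = 7497 + 1521 = 9018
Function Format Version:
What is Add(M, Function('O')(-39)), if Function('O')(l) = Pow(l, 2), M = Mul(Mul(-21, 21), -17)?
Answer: 9018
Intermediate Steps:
M = 7497 (M = Mul(-441, -17) = 7497)
Add(M, Function('O')(-39)) = Add(7497, Pow(-39, 2)) = Add(7497, 1521) = 9018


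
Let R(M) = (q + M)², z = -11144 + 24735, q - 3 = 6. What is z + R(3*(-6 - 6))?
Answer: 14320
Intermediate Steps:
q = 9 (q = 3 + 6 = 9)
z = 13591
R(M) = (9 + M)²
z + R(3*(-6 - 6)) = 13591 + (9 + 3*(-6 - 6))² = 13591 + (9 + 3*(-12))² = 13591 + (9 - 36)² = 13591 + (-27)² = 13591 + 729 = 14320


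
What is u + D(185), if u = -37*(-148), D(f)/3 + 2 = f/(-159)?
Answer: 289725/53 ≈ 5466.5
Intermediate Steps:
D(f) = -6 - f/53 (D(f) = -6 + 3*(f/(-159)) = -6 + 3*(f*(-1/159)) = -6 + 3*(-f/159) = -6 - f/53)
u = 5476
u + D(185) = 5476 + (-6 - 1/53*185) = 5476 + (-6 - 185/53) = 5476 - 503/53 = 289725/53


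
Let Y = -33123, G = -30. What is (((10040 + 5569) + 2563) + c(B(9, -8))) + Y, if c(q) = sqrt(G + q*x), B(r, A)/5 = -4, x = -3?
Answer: -14951 + sqrt(30) ≈ -14946.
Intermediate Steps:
B(r, A) = -20 (B(r, A) = 5*(-4) = -20)
c(q) = sqrt(-30 - 3*q) (c(q) = sqrt(-30 + q*(-3)) = sqrt(-30 - 3*q))
(((10040 + 5569) + 2563) + c(B(9, -8))) + Y = (((10040 + 5569) + 2563) + sqrt(-30 - 3*(-20))) - 33123 = ((15609 + 2563) + sqrt(-30 + 60)) - 33123 = (18172 + sqrt(30)) - 33123 = -14951 + sqrt(30)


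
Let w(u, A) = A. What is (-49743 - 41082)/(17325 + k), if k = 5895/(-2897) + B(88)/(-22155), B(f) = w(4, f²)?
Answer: -5829424153875/1111818043282 ≈ -5.2431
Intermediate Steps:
B(f) = f²
k = -153038093/64183035 (k = 5895/(-2897) + 88²/(-22155) = 5895*(-1/2897) + 7744*(-1/22155) = -5895/2897 - 7744/22155 = -153038093/64183035 ≈ -2.3844)
(-49743 - 41082)/(17325 + k) = (-49743 - 41082)/(17325 - 153038093/64183035) = -90825/1111818043282/64183035 = -90825*64183035/1111818043282 = -5829424153875/1111818043282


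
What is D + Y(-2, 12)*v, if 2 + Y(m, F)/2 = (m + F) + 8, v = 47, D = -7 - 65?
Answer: 1432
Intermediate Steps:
D = -72
Y(m, F) = 12 + 2*F + 2*m (Y(m, F) = -4 + 2*((m + F) + 8) = -4 + 2*((F + m) + 8) = -4 + 2*(8 + F + m) = -4 + (16 + 2*F + 2*m) = 12 + 2*F + 2*m)
D + Y(-2, 12)*v = -72 + (12 + 2*12 + 2*(-2))*47 = -72 + (12 + 24 - 4)*47 = -72 + 32*47 = -72 + 1504 = 1432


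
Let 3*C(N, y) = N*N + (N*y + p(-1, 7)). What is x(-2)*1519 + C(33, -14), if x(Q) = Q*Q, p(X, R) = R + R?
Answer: 18869/3 ≈ 6289.7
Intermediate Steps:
p(X, R) = 2*R
C(N, y) = 14/3 + N**2/3 + N*y/3 (C(N, y) = (N*N + (N*y + 2*7))/3 = (N**2 + (N*y + 14))/3 = (N**2 + (14 + N*y))/3 = (14 + N**2 + N*y)/3 = 14/3 + N**2/3 + N*y/3)
x(Q) = Q**2
x(-2)*1519 + C(33, -14) = (-2)**2*1519 + (14/3 + (1/3)*33**2 + (1/3)*33*(-14)) = 4*1519 + (14/3 + (1/3)*1089 - 154) = 6076 + (14/3 + 363 - 154) = 6076 + 641/3 = 18869/3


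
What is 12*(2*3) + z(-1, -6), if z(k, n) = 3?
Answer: 75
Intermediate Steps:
12*(2*3) + z(-1, -6) = 12*(2*3) + 3 = 12*6 + 3 = 72 + 3 = 75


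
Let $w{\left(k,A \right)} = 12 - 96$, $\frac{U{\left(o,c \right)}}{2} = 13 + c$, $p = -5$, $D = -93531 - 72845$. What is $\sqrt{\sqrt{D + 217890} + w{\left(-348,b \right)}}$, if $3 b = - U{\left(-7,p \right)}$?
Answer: $\sqrt{-84 + \sqrt{51514}} \approx 11.957$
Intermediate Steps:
$D = -166376$ ($D = -93531 - 72845 = -166376$)
$U{\left(o,c \right)} = 26 + 2 c$ ($U{\left(o,c \right)} = 2 \left(13 + c\right) = 26 + 2 c$)
$b = - \frac{16}{3}$ ($b = \frac{\left(-1\right) \left(26 + 2 \left(-5\right)\right)}{3} = \frac{\left(-1\right) \left(26 - 10\right)}{3} = \frac{\left(-1\right) 16}{3} = \frac{1}{3} \left(-16\right) = - \frac{16}{3} \approx -5.3333$)
$w{\left(k,A \right)} = -84$ ($w{\left(k,A \right)} = 12 - 96 = -84$)
$\sqrt{\sqrt{D + 217890} + w{\left(-348,b \right)}} = \sqrt{\sqrt{-166376 + 217890} - 84} = \sqrt{\sqrt{51514} - 84} = \sqrt{-84 + \sqrt{51514}}$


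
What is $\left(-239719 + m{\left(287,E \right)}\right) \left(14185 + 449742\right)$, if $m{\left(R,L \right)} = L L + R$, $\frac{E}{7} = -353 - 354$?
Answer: $11251699934663$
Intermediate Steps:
$E = -4949$ ($E = 7 \left(-353 - 354\right) = 7 \left(-707\right) = -4949$)
$m{\left(R,L \right)} = R + L^{2}$ ($m{\left(R,L \right)} = L^{2} + R = R + L^{2}$)
$\left(-239719 + m{\left(287,E \right)}\right) \left(14185 + 449742\right) = \left(-239719 + \left(287 + \left(-4949\right)^{2}\right)\right) \left(14185 + 449742\right) = \left(-239719 + \left(287 + 24492601\right)\right) 463927 = \left(-239719 + 24492888\right) 463927 = 24253169 \cdot 463927 = 11251699934663$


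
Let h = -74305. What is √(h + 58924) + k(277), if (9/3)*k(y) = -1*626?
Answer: -626/3 + 3*I*√1709 ≈ -208.67 + 124.02*I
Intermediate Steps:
k(y) = -626/3 (k(y) = (-1*626)/3 = (⅓)*(-626) = -626/3)
√(h + 58924) + k(277) = √(-74305 + 58924) - 626/3 = √(-15381) - 626/3 = 3*I*√1709 - 626/3 = -626/3 + 3*I*√1709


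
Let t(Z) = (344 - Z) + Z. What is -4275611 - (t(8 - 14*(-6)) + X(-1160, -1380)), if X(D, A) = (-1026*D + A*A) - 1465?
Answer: -7369050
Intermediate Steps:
X(D, A) = -1465 + A² - 1026*D (X(D, A) = (-1026*D + A²) - 1465 = (A² - 1026*D) - 1465 = -1465 + A² - 1026*D)
t(Z) = 344
-4275611 - (t(8 - 14*(-6)) + X(-1160, -1380)) = -4275611 - (344 + (-1465 + (-1380)² - 1026*(-1160))) = -4275611 - (344 + (-1465 + 1904400 + 1190160)) = -4275611 - (344 + 3093095) = -4275611 - 1*3093439 = -4275611 - 3093439 = -7369050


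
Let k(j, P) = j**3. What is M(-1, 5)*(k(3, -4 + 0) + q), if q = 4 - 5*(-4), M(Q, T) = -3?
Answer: -153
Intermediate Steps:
q = 24 (q = 4 + 20 = 24)
M(-1, 5)*(k(3, -4 + 0) + q) = -3*(3**3 + 24) = -3*(27 + 24) = -3*51 = -153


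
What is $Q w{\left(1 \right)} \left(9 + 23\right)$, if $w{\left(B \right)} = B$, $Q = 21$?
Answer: $672$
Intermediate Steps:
$Q w{\left(1 \right)} \left(9 + 23\right) = 21 \cdot 1 \left(9 + 23\right) = 21 \cdot 32 = 672$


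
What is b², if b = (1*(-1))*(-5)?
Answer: 25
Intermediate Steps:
b = 5 (b = -1*(-5) = 5)
b² = 5² = 25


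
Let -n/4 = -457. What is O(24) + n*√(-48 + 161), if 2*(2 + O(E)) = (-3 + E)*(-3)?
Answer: -67/2 + 1828*√113 ≈ 19398.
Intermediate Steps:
n = 1828 (n = -4*(-457) = 1828)
O(E) = 5/2 - 3*E/2 (O(E) = -2 + ((-3 + E)*(-3))/2 = -2 + (9 - 3*E)/2 = -2 + (9/2 - 3*E/2) = 5/2 - 3*E/2)
O(24) + n*√(-48 + 161) = (5/2 - 3/2*24) + 1828*√(-48 + 161) = (5/2 - 36) + 1828*√113 = -67/2 + 1828*√113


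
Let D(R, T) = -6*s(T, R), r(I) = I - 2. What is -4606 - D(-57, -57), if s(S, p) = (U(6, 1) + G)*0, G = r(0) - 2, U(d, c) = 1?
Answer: -4606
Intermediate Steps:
r(I) = -2 + I
G = -4 (G = (-2 + 0) - 2 = -2 - 2 = -4)
s(S, p) = 0 (s(S, p) = (1 - 4)*0 = -3*0 = 0)
D(R, T) = 0 (D(R, T) = -6*0 = 0)
-4606 - D(-57, -57) = -4606 - 1*0 = -4606 + 0 = -4606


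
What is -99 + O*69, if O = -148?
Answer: -10311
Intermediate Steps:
-99 + O*69 = -99 - 148*69 = -99 - 10212 = -10311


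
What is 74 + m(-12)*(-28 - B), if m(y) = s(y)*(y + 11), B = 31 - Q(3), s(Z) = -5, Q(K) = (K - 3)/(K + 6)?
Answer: -221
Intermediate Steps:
Q(K) = (-3 + K)/(6 + K)
B = 31 (B = 31 - (-3 + 3)/(6 + 3) = 31 - 0/9 = 31 - 1*0 = 31 + 0 = 31)
m(y) = -55 - 5*y (m(y) = -5*(y + 11) = -5*(11 + y) = -55 - 5*y)
74 + m(-12)*(-28 - B) = 74 + (-55 - 5*(-12))*(-28 - 1*31) = 74 + (-55 + 60)*(-28 - 31) = 74 + 5*(-59) = 74 - 295 = -221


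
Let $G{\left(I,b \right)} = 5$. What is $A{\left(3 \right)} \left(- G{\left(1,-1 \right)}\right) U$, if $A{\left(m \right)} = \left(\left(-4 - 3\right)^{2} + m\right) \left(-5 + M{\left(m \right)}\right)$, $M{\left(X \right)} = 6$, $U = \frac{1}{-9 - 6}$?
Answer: $\frac{52}{3} \approx 17.333$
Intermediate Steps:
$U = - \frac{1}{15}$ ($U = \frac{1}{-15} = - \frac{1}{15} \approx -0.066667$)
$A{\left(m \right)} = 49 + m$ ($A{\left(m \right)} = \left(\left(-4 - 3\right)^{2} + m\right) \left(-5 + 6\right) = \left(\left(-7\right)^{2} + m\right) 1 = \left(49 + m\right) 1 = 49 + m$)
$A{\left(3 \right)} \left(- G{\left(1,-1 \right)}\right) U = \left(49 + 3\right) \left(\left(-1\right) 5\right) \left(- \frac{1}{15}\right) = 52 \left(-5\right) \left(- \frac{1}{15}\right) = \left(-260\right) \left(- \frac{1}{15}\right) = \frac{52}{3}$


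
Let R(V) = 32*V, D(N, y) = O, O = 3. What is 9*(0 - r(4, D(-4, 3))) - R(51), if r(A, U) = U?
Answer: -1659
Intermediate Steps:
D(N, y) = 3
9*(0 - r(4, D(-4, 3))) - R(51) = 9*(0 - 1*3) - 32*51 = 9*(0 - 3) - 1*1632 = 9*(-3) - 1632 = -27 - 1632 = -1659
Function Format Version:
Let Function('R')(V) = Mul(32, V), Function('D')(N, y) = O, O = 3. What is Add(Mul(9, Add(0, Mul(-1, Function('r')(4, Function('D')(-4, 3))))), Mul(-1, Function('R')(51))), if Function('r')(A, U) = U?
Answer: -1659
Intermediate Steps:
Function('D')(N, y) = 3
Add(Mul(9, Add(0, Mul(-1, Function('r')(4, Function('D')(-4, 3))))), Mul(-1, Function('R')(51))) = Add(Mul(9, Add(0, Mul(-1, 3))), Mul(-1, Mul(32, 51))) = Add(Mul(9, Add(0, -3)), Mul(-1, 1632)) = Add(Mul(9, -3), -1632) = Add(-27, -1632) = -1659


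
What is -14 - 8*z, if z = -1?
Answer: -6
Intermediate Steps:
-14 - 8*z = -14 - 8*(-1) = -14 + 8 = -6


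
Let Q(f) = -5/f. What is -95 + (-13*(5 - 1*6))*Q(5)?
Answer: -108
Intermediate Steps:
-95 + (-13*(5 - 1*6))*Q(5) = -95 + (-13*(5 - 1*6))*(-5/5) = -95 + (-13*(5 - 6))*(-5*⅕) = -95 - 13*(-1)*(-1) = -95 + 13*(-1) = -95 - 13 = -108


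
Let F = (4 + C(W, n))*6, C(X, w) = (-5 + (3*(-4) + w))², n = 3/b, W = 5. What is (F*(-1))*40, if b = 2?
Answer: -58620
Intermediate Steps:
n = 3/2 ≈ 1.5000
C(X, w) = (-17 + w)² (C(X, w) = (-5 + (-12 + w))² = (-17 + w)²)
F = 2931/2 (F = (4 + (-17 + 3/2)²)*6 = (4 + (-31/2)²)*6 = (4 + 961/4)*6 = (977/4)*6 = 2931/2 ≈ 1465.5)
(F*(-1))*40 = ((2931/2)*(-1))*40 = -2931/2*40 = -58620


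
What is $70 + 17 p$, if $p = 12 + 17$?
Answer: $563$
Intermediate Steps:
$p = 29$
$70 + 17 p = 70 + 17 \cdot 29 = 70 + 493 = 563$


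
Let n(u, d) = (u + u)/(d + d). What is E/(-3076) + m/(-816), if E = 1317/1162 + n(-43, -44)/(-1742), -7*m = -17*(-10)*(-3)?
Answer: -12280977465/136981933088 ≈ -0.089654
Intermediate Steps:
m = 510/7 (m = -(-17*(-10))*(-3)/7 = -170*(-3)/7 = -⅐*(-510) = 510/7 ≈ 72.857)
n(u, d) = u/d (n(u, d) = (2*u)/((2*d)) = (2*u)*(1/(2*d)) = u/d)
E = 50447725/44532488 (E = 1317/1162 - 43/(-44)/(-1742) = 1317*(1/1162) - 43*(-1/44)*(-1/1742) = 1317/1162 + (43/44)*(-1/1742) = 1317/1162 - 43/76648 = 50447725/44532488 ≈ 1.1328)
E/(-3076) + m/(-816) = (50447725/44532488)/(-3076) + (510/7)/(-816) = (50447725/44532488)*(-1/3076) + (510/7)*(-1/816) = -50447725/136981933088 - 5/56 = -12280977465/136981933088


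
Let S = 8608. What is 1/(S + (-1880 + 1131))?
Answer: 1/7859 ≈ 0.00012724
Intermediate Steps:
1/(S + (-1880 + 1131)) = 1/(8608 + (-1880 + 1131)) = 1/(8608 - 749) = 1/7859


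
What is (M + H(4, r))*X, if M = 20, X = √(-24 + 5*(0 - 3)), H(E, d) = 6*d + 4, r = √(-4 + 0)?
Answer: √39*(-12 + 24*I) ≈ -74.94 + 149.88*I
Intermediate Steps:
r = 2*I (r = √(-4) = 2*I ≈ 2.0*I)
H(E, d) = 4 + 6*d
X = I*√39 (X = √(-24 + 5*(-3)) = √(-24 - 15) = √(-39) = I*√39 ≈ 6.245*I)
(M + H(4, r))*X = (20 + (4 + 6*(2*I)))*(I*√39) = (20 + (4 + 12*I))*(I*√39) = (24 + 12*I)*(I*√39) = I*√39*(24 + 12*I)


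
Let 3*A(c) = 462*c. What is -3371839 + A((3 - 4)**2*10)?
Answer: -3370299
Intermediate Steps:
A(c) = 154*c (A(c) = (462*c)/3 = 154*c)
-3371839 + A((3 - 4)**2*10) = -3371839 + 154*((3 - 4)**2*10) = -3371839 + 154*((-1)**2*10) = -3371839 + 154*(1*10) = -3371839 + 154*10 = -3371839 + 1540 = -3370299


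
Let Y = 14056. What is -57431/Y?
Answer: -57431/14056 ≈ -4.0859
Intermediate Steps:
-57431/Y = -57431/14056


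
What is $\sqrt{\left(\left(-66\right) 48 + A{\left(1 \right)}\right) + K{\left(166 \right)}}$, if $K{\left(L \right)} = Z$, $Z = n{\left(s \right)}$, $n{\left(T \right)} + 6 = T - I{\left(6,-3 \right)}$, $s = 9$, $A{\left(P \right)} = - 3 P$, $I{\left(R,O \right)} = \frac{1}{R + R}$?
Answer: $\frac{i \sqrt{114051}}{6} \approx 56.286 i$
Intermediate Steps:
$I{\left(R,O \right)} = \frac{1}{2 R}$
$n{\left(T \right)} = - \frac{73}{12} + T$ ($n{\left(T \right)} = -6 + \left(T - \frac{1}{2 \cdot 6}\right) = -6 + \left(T - \frac{1}{2} \cdot \frac{1}{6}\right) = -6 + \left(T - \frac{1}{12}\right) = -6 + \left(- \frac{1}{12} + T\right) = - \frac{73}{12} + T$)
$Z = \frac{35}{12}$ ($Z = - \frac{73}{12} + 9 = \frac{35}{12} \approx 2.9167$)
$K{\left(L \right)} = \frac{35}{12}$
$\sqrt{\left(\left(-66\right) 48 + A{\left(1 \right)}\right) + K{\left(166 \right)}} = \sqrt{\left(\left(-66\right) 48 - 3\right) + \frac{35}{12}} = \sqrt{\left(-3168 - 3\right) + \frac{35}{12}} = \sqrt{-3171 + \frac{35}{12}} = \sqrt{- \frac{38017}{12}} = \frac{i \sqrt{114051}}{6}$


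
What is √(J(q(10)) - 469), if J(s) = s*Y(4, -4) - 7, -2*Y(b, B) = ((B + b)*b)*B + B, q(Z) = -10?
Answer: 4*I*√31 ≈ 22.271*I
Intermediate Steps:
Y(b, B) = -B/2 - B*b*(B + b)/2 (Y(b, B) = -(((B + b)*b)*B + B)/2 = -((b*(B + b))*B + B)/2 = -(B*b*(B + b) + B)/2 = -(B + B*b*(B + b))/2 = -B/2 - B*b*(B + b)/2)
J(s) = -7 + 2*s (J(s) = s*(-½*(-4)*(1 + 4² - 4*4)) - 7 = s*(-½*(-4)*(1 + 16 - 16)) - 7 = s*(-½*(-4)*1) - 7 = s*2 - 7 = 2*s - 7 = -7 + 2*s)
√(J(q(10)) - 469) = √((-7 + 2*(-10)) - 469) = √((-7 - 20) - 469) = √(-27 - 469) = √(-496) = 4*I*√31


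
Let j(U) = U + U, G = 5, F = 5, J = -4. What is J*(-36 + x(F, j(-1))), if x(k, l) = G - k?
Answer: 144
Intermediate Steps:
j(U) = 2*U
x(k, l) = 5 - k
J*(-36 + x(F, j(-1))) = -4*(-36 + (5 - 1*5)) = -4*(-36 + (5 - 5)) = -4*(-36 + 0) = -4*(-36) = 144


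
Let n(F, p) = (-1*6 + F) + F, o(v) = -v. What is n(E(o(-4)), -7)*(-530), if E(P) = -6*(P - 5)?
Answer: -3180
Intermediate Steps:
E(P) = 30 - 6*P (E(P) = -6*(-5 + P) = 30 - 6*P)
n(F, p) = -6 + 2*F (n(F, p) = (-6 + F) + F = -6 + 2*F)
n(E(o(-4)), -7)*(-530) = (-6 + 2*(30 - (-6)*(-4)))*(-530) = (-6 + 2*(30 - 6*4))*(-530) = (-6 + 2*(30 - 24))*(-530) = (-6 + 2*6)*(-530) = (-6 + 12)*(-530) = 6*(-530) = -3180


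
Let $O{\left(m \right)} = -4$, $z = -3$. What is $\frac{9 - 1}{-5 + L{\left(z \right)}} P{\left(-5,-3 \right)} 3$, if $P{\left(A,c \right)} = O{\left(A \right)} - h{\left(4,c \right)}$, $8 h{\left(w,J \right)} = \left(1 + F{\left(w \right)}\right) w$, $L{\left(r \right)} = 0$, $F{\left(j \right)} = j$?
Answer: $\frac{156}{5} \approx 31.2$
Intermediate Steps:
$h{\left(w,J \right)} = \frac{w \left(1 + w\right)}{8}$ ($h{\left(w,J \right)} = \frac{\left(1 + w\right) w}{8} = \frac{w \left(1 + w\right)}{8}$)
$P{\left(A,c \right)} = - \frac{13}{2}$ ($P{\left(A,c \right)} = -4 - \frac{1}{8} \cdot 4 \left(1 + 4\right) = -4 - \frac{1}{8} \cdot 4 \cdot 5 = -4 - \frac{5}{2} = - \frac{13}{2}$)
$\frac{9 - 1}{-5 + L{\left(z \right)}} P{\left(-5,-3 \right)} 3 = \frac{9 - 1}{-5 + 0} \left(- \frac{13}{2}\right) 3 = \frac{8}{-5} \left(- \frac{13}{2}\right) 3 = 8 \left(- \frac{1}{5}\right) \left(- \frac{13}{2}\right) 3 = \left(- \frac{8}{5}\right) \left(- \frac{13}{2}\right) 3 = \frac{52}{5} \cdot 3 = \frac{156}{5}$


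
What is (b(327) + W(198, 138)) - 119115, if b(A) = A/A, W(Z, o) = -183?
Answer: -119297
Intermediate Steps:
b(A) = 1
(b(327) + W(198, 138)) - 119115 = (1 - 183) - 119115 = -182 - 119115 = -119297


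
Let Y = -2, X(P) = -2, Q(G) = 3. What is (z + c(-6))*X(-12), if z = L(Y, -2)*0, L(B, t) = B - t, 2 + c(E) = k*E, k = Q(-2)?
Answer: 40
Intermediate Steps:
k = 3
c(E) = -2 + 3*E
z = 0 (z = (-2 - 1*(-2))*0 = (-2 + 2)*0 = 0*0 = 0)
(z + c(-6))*X(-12) = (0 + (-2 + 3*(-6)))*(-2) = (0 + (-2 - 18))*(-2) = (0 - 20)*(-2) = -20*(-2) = 40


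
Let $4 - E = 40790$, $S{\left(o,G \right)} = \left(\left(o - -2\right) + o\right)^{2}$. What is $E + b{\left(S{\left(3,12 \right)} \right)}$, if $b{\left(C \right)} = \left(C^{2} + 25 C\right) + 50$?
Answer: $-35040$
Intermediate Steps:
$S{\left(o,G \right)} = \left(2 + 2 o\right)^{2}$ ($S{\left(o,G \right)} = \left(\left(o + 2\right) + o\right)^{2} = \left(\left(2 + o\right) + o\right)^{2} = \left(2 + 2 o\right)^{2}$)
$E = -40786$ ($E = 4 - 40790 = -40786$)
$b{\left(C \right)} = 50 + C^{2} + 25 C$
$E + b{\left(S{\left(3,12 \right)} \right)} = -40786 + \left(50 + \left(4 \left(1 + 3\right)^{2}\right)^{2} + 25 \cdot 4 \left(1 + 3\right)^{2}\right) = -40786 + \left(50 + \left(4 \cdot 4^{2}\right)^{2} + 25 \cdot 4 \cdot 4^{2}\right) = -40786 + \left(50 + \left(4 \cdot 16\right)^{2} + 25 \cdot 4 \cdot 16\right) = -40786 + \left(50 + 64^{2} + 25 \cdot 64\right) = -40786 + \left(50 + 4096 + 1600\right) = -40786 + 5746 = -35040$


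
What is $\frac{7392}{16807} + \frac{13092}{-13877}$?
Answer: $- \frac{16779780}{33318677} \approx -0.50361$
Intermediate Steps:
$\frac{7392}{16807} + \frac{13092}{-13877} = 7392 \cdot \frac{1}{16807} + 13092 \left(- \frac{1}{13877}\right) = \frac{1056}{2401} - \frac{13092}{13877} = - \frac{16779780}{33318677}$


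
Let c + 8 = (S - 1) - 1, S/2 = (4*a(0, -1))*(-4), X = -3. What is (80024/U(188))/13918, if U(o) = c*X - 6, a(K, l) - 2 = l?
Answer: 10003/208770 ≈ 0.047914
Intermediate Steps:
a(K, l) = 2 + l
S = -32 (S = 2*((4*(2 - 1))*(-4)) = 2*((4*1)*(-4)) = 2*(4*(-4)) = 2*(-16) = -32)
c = -42 (c = -8 + ((-32 - 1) - 1) = -8 + (-33 - 1) = -8 - 34 = -42)
U(o) = 120 (U(o) = -42*(-3) - 6 = 126 - 6 = 120)
(80024/U(188))/13918 = (80024/120)/13918 = (80024*(1/120))*(1/13918) = (10003/15)*(1/13918) = 10003/208770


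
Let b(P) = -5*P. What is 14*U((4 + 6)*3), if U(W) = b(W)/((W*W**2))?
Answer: -7/90 ≈ -0.077778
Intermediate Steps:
U(W) = -5/W**2 (U(W) = (-5*W)/((W*W**2)) = (-5*W)/(W**3) = (-5*W)/W**3 = -5/W**2)
14*U((4 + 6)*3) = 14*(-5*1/(9*(4 + 6)**2)) = 14*(-5/(10*3)**2) = 14*(-5/30**2) = 14*(-5*1/900) = 14*(-1/180) = -7/90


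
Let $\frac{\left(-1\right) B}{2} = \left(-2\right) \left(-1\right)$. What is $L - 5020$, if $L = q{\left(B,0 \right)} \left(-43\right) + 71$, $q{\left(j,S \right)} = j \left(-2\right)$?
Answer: $-5293$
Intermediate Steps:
$B = -4$ ($B = - 2 \left(\left(-2\right) \left(-1\right)\right) = \left(-2\right) 2 = -4$)
$q{\left(j,S \right)} = - 2 j$
$L = -273$ ($L = \left(-2\right) \left(-4\right) \left(-43\right) + 71 = 8 \left(-43\right) + 71 = -344 + 71 = -273$)
$L - 5020 = -273 - 5020 = -5293$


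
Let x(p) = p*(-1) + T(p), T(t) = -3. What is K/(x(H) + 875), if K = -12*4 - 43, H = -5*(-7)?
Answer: -91/837 ≈ -0.10872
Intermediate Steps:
H = 35
x(p) = -3 - p (x(p) = p*(-1) - 3 = -p - 3 = -3 - p)
K = -91 (K = -48 - 43 = -91)
K/(x(H) + 875) = -91/((-3 - 1*35) + 875) = -91/((-3 - 35) + 875) = -91/(-38 + 875) = -91/837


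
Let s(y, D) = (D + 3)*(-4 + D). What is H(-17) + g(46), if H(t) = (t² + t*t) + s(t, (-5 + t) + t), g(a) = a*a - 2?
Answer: 4240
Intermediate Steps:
s(y, D) = (-4 + D)*(3 + D) (s(y, D) = (3 + D)*(-4 + D) = (-4 + D)*(3 + D))
g(a) = -2 + a² (g(a) = a² - 2 = -2 + a²)
H(t) = -7 + (-5 + 2*t)² - 2*t + 2*t² (H(t) = (t² + t*t) + (-12 + ((-5 + t) + t)² - ((-5 + t) + t)) = (t² + t²) + (-12 + (-5 + 2*t)² - (-5 + 2*t)) = 2*t² + (-12 + (-5 + 2*t)² + (5 - 2*t)) = 2*t² + (-7 + (-5 + 2*t)² - 2*t) = -7 + (-5 + 2*t)² - 2*t + 2*t²)
H(-17) + g(46) = (18 - 22*(-17) + 6*(-17)²) + (-2 + 46²) = (18 + 374 + 6*289) + (-2 + 2116) = (18 + 374 + 1734) + 2114 = 2126 + 2114 = 4240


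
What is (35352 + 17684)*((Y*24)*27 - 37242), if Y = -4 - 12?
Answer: -2525043960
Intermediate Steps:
Y = -16
(35352 + 17684)*((Y*24)*27 - 37242) = (35352 + 17684)*(-16*24*27 - 37242) = 53036*(-384*27 - 37242) = 53036*(-10368 - 37242) = 53036*(-47610) = -2525043960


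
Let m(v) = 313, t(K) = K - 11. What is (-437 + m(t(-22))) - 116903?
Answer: -117027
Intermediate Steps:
t(K) = -11 + K
(-437 + m(t(-22))) - 116903 = (-437 + 313) - 116903 = -124 - 116903 = -117027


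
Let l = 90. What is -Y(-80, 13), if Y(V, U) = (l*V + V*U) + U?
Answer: 8227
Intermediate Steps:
Y(V, U) = U + 90*V + U*V (Y(V, U) = (90*V + V*U) + U = (90*V + U*V) + U = U + 90*V + U*V)
-Y(-80, 13) = -(13 + 90*(-80) + 13*(-80)) = -(13 - 7200 - 1040) = -1*(-8227) = 8227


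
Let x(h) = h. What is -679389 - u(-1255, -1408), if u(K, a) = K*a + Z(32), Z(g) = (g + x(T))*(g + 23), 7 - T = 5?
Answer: -2448299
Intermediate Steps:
T = 2 (T = 7 - 1*5 = 7 - 5 = 2)
Z(g) = (2 + g)*(23 + g) (Z(g) = (g + 2)*(g + 23) = (2 + g)*(23 + g))
u(K, a) = 1870 + K*a (u(K, a) = K*a + (46 + 32² + 25*32) = K*a + (46 + 1024 + 800) = K*a + 1870 = 1870 + K*a)
-679389 - u(-1255, -1408) = -679389 - (1870 - 1255*(-1408)) = -679389 - (1870 + 1767040) = -679389 - 1*1768910 = -679389 - 1768910 = -2448299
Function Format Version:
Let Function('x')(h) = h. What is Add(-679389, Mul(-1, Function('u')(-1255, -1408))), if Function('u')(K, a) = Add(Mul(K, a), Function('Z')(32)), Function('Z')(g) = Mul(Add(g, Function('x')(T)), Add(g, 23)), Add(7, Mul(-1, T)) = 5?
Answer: -2448299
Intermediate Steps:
T = 2 (T = Add(7, Mul(-1, 5)) = Add(7, -5) = 2)
Function('Z')(g) = Mul(Add(2, g), Add(23, g)) (Function('Z')(g) = Mul(Add(g, 2), Add(g, 23)) = Mul(Add(2, g), Add(23, g)))
Function('u')(K, a) = Add(1870, Mul(K, a)) (Function('u')(K, a) = Add(Mul(K, a), Add(46, Pow(32, 2), Mul(25, 32))) = Add(Mul(K, a), Add(46, 1024, 800)) = Add(Mul(K, a), 1870) = Add(1870, Mul(K, a)))
Add(-679389, Mul(-1, Function('u')(-1255, -1408))) = Add(-679389, Mul(-1, Add(1870, Mul(-1255, -1408)))) = Add(-679389, Mul(-1, Add(1870, 1767040))) = Add(-679389, Mul(-1, 1768910)) = Add(-679389, -1768910) = -2448299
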